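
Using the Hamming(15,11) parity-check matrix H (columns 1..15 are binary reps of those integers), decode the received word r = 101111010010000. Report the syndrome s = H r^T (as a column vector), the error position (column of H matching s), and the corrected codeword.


s = (0, 1, 1, 0)^T, error position = 6, corrected codeword c = 101110010010000

Compute s = H r^T mod 2 one row at a time:
  s_1 = 1 + 0 + 0 + 1 + 0 + 0 + 0 + 0 = 2 ≡ 0 (mod 2).
  s_2 = 1 + 1 + 1 + 0 + 0 + 0 + 0 + 0 = 3 ≡ 1 (mod 2).
  s_3 = 0 + 1 + 1 + 0 + 0 + 1 + 0 + 0 = 3 ≡ 1 (mod 2).
  s_4 = 1 + 1 + 1 + 0 + 0 + 1 + 0 + 0 = 4 ≡ 0 (mod 2).
s = (0, 1, 1, 0)^T — this equals column 6 of H (binary 0110), so error is at position 6.
Correct: flip bit 6 of r = 101111010010000 to get c = 101110010010000.


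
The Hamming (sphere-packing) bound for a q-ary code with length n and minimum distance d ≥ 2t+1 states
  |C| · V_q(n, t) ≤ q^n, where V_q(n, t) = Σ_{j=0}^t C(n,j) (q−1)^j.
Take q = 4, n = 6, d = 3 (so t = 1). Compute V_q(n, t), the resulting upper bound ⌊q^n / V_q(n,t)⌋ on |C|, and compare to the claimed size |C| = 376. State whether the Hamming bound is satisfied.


V_q(n, t) = 19, q^n = 4096, Hamming bound = 215, |C| = 376 > bound (violated).

Step 1: Compute V_q(n, t) = Σ_{j=0}^1 C(n, j) (q−1)^j.
  j = 0: C(6,0)·(3)^0 = 1·1 = 1.
  j = 1: C(6,1)·(3)^1 = 6·3 = 18.
  V_q(n, t) = 1 + 18 = 19.
Step 2: q^n = 4^6 = 4096.
Step 3: Hamming bound ⌊q^n / V_q(n,t)⌋ = ⌊4096/19⌋ = 215.
Step 4: Compare |C| = 376 to 215: violated.
The claimed |C| lies above the Hamming bound, so no 4-ary code of length 6 with d ≥ 3 can have 376 codewords.


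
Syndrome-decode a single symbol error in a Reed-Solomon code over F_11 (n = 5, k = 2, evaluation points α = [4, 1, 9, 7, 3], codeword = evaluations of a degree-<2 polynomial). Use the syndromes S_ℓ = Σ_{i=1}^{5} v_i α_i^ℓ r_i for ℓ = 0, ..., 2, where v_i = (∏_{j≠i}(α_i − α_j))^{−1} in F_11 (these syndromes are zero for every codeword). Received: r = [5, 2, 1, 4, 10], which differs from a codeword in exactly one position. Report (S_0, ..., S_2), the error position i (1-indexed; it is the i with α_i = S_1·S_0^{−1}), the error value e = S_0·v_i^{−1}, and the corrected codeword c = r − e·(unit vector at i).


S = (2, 8, 10), error at position 1, error magnitude e = 2, c = [3, 2, 1, 4, 10].

Step 1: column multipliers v_i = (∏_{j≠i}(α_i − α_j))^{−1} mod 11.
  i = 1 (α = 4): (4−1)(4−9)(4−7)(4−3) = 3·(−5)·(−3)·1 = 45 ≡ 1, so v_1 = 1^{−1} = 1 (mod 11).
  i = 2 (α = 1): (1−4)(1−9)(1−7)(1−3) = (−3)·(−8)·(−6)·(−2) = 288 ≡ 2, so v_2 = 2^{−1} = 6 (mod 11).
  i = 3 (α = 9): (9−4)(9−1)(9−7)(9−3) = 5·8·2·6 = 480 ≡ 7, so v_3 = 7^{−1} = 8 (mod 11).
  i = 4 (α = 7): (7−4)(7−1)(7−9)(7−3) = 3·6·(−2)·4 = −144 ≡ 10, so v_4 = 10^{−1} = 10 (mod 11).
  i = 5 (α = 3): (3−4)(3−1)(3−9)(3−7) = (−1)·2·(−6)·(−4) = −48 ≡ 7, so v_5 = 7^{−1} = 8 (mod 11).
  v = [1, 6, 8, 10, 8].
Step 2: syndromes of r = [5, 2, 1, 4, 10] (all sums mod 11).
  S_0 = Σ v_i r_i = 1·5 + 6·2 + 8·1 + 10·4 + 8·10 = 145 ≡ 2.
  S_1 = Σ v_i α_i r_i = 1·4·5 + 6·1·2 + 8·9·1 + 10·7·4 + 8·3·10 = 624 ≡ 8.
  α_i^2 mod 11 = [5, 1, 4, 5, 9].
  S_2 = Σ v_i α_i^2 r_i = 1·5·5 + 6·1·2 + 8·4·1 + 10·5·4 + 8·9·10 = 989 ≡ 10.
  S = (2, 8, 10) ≠ 0, so r is not a codeword (an error is present).
Step 3: locate the error. For a single error e at position i, S_ℓ = v_i·e·α_i^ℓ, so α_err = S_1/S_0.
  S_0^{−1} = 2^{−1} = 6 (mod 11), so α_err = 8·6 = 48 ≡ 4 = α_1. Error position i = 1.
  Consistency check: S_2/S_1 = 10·7 = 70 ≡ 4 = α_err ✓ (single-error assumption holds).
Step 4: error magnitude e = S_0/v_1 = S_0·∏_{j≠1}(α_1 − α_j) = 2·1 = 2 ≡ 2 (mod 11).
Step 5: correct position 1: c_1 = r_1 − e = 5 − 2 ≡ 3 (mod 11). Hence c = [3, 2, 1, 4, 10].
  Check: interpolating c through the α_i gives m(x) = 9 + 4·x (degree < 2) with m(α_i) = c_i for every i, so c is indeed a codeword.


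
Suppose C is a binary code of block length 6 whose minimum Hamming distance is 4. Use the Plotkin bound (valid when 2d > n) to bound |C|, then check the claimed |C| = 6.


Plotkin bound M ≤ 4; given |C| = 6 > bound (violated).

Check applicability: 2d = 8, n = 6.
2d − n = 2 > 0, so Plotkin applies.
Compute d/(2d−n) = 4/2 ≈ 2.0000.
⌊d/(2d−n)⌋ = 2.
Plotkin bound: M ≤ 2·2 = 4.
Given |C| = 6, check: VIOLATED.
This |C| is above the Plotkin bound, so no binary code with n = 6, d = 4 and 6 codewords exists.


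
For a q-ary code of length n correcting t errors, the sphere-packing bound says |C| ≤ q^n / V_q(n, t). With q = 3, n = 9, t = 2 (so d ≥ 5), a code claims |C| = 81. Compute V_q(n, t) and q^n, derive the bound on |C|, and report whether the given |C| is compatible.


V_q(n, t) = 163, q^n = 19683, Hamming bound = 120, |C| = 81 ≤ bound (satisfied).

Step 1: Compute V_q(n, t) = Σ_{j=0}^2 C(n, j) (q−1)^j.
  j = 0: C(9,0)·(2)^0 = 1·1 = 1.
  j = 1: C(9,1)·(2)^1 = 9·2 = 18.
  j = 2: C(9,2)·(2)^2 = 36·4 = 144.
  V_q(n, t) = 1 + 18 + 144 = 163.
Step 2: q^n = 3^9 = 19683.
Step 3: Hamming bound ⌊q^n / V_q(n,t)⌋ = ⌊19683/163⌋ = 120.
Step 4: Compare |C| = 81 to 120: satisfied.
The claimed |C| lies below the Hamming bound.


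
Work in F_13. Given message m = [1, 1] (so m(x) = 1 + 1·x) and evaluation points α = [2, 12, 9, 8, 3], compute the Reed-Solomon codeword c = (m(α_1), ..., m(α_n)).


c = [3, 0, 10, 9, 4]

Message polynomial: m(x) = 1 + 1·x (mod 13).
For each evaluation point α_i, compute m(α_i) mod 13:
  α_1 = 2: Horner steps 1 → 3, so m(2) = 3.
  α_2 = 12: Horner steps 1 → 0, so m(12) = 0.
  α_3 = 9: Horner steps 1 → 10, so m(9) = 10.
  α_4 = 8: Horner steps 1 → 9, so m(8) = 9.
  α_5 = 3: Horner steps 1 → 4, so m(3) = 4.
Codeword c = [3, 0, 10, 9, 4] ∈ F_13^5.


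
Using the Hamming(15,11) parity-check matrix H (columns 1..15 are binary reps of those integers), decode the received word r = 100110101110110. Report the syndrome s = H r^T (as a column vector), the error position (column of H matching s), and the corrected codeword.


s = (1, 1, 0, 0)^T, error position = 12, corrected codeword c = 100110101111110

Compute s = H r^T mod 2 one row at a time:
  s_1 = 0 + 1 + 1 + 1 + 0 + 1 + 1 + 0 = 5 ≡ 1 (mod 2).
  s_2 = 1 + 1 + 0 + 1 + 0 + 1 + 1 + 0 = 5 ≡ 1 (mod 2).
  s_3 = 0 + 0 + 0 + 1 + 1 + 1 + 1 + 0 = 4 ≡ 0 (mod 2).
  s_4 = 1 + 0 + 1 + 1 + 1 + 1 + 1 + 0 = 6 ≡ 0 (mod 2).
s = (1, 1, 0, 0)^T — this equals column 12 of H (binary 1100), so error is at position 12.
Correct: flip bit 12 of r = 100110101110110 to get c = 100110101111110.


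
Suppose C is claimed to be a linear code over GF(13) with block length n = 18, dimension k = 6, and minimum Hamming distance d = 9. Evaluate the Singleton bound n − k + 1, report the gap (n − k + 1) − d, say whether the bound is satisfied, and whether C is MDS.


Singleton RHS = n − k + 1 = 13, slack = 4, bound satisfied, not MDS.

Singleton bound: d ≤ n − k + 1.
Here n = 18, k = 6, so n − k + 1 = 13.
Given d = 9, check d ≤ 13: YES.
Slack = (n − k + 1) − d = 4.
The code is NOT MDS (slack = 4 > 0).
Description: the claimed parameters are [18, 6, 9]_13; such a code would be non-MDS.


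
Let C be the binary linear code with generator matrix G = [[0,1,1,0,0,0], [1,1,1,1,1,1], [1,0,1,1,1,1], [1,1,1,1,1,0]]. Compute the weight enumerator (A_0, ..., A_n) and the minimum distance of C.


Weight distribution: A_0 = 1, A_1 = 3, A_2 = 3, A_3 = 2, A_4 = 3, A_5 = 3, A_6 = 1. Minimum distance d = 1.

Enumerate all 2^4 = 16 messages m ∈ F_2^4.
For each, compute codeword c = mG in F_2^6, then tally its weight.
  m = 0000 → c = 000000, weight = 0.
  m = 1000 → c = 011000, weight = 2.
  m = 0100 → c = 111111, weight = 6.
  m = 1100 → c = 100111, weight = 4.
  m = 0010 → c = 101111, weight = 5.
  m = 1010 → c = 110111, weight = 5.
  m = 0110 → c = 010000, weight = 1.
  m = 1110 → c = 001000, weight = 1.
  m = 0001 → c = 111110, weight = 5.
  m = 1001 → c = 100110, weight = 3.
  m = 0101 → c = 000001, weight = 1.
  m = 1101 → c = 011001, weight = 3.
  m = 0011 → c = 010001, weight = 2.
  m = 1011 → c = 001001, weight = 2.
  m = 0111 → c = 101110, weight = 4.
  m = 1111 → c = 110110, weight = 4.
Tally weights:
  weight 0: 1 codewords.
  weight 1: 3 codewords.
  weight 2: 3 codewords.
  weight 3: 2 codewords.
  weight 4: 3 codewords.
  weight 5: 3 codewords.
  weight 6: 1 codewords.
Minimum distance d = smallest w > 0 with A_w > 0 = 1.
Sanity: Σ A_w = 16 = 2^4 = 16 ✓.


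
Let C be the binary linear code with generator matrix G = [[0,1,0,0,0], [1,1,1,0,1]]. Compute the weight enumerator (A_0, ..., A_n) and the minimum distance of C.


Weight distribution: A_0 = 1, A_1 = 1, A_3 = 1, A_4 = 1. Minimum distance d = 1.

Enumerate all 2^2 = 4 messages m ∈ F_2^2.
For each, compute codeword c = mG in F_2^5, then tally its weight.
  m = 00 → c = 00000, weight = 0.
  m = 10 → c = 01000, weight = 1.
  m = 01 → c = 11101, weight = 4.
  m = 11 → c = 10101, weight = 3.
Tally weights:
  weight 0: 1 codewords.
  weight 1: 1 codewords.
  weight 3: 1 codewords.
  weight 4: 1 codewords.
Minimum distance d = smallest w > 0 with A_w > 0 = 1.
Sanity: Σ A_w = 4 = 2^2 = 4 ✓.


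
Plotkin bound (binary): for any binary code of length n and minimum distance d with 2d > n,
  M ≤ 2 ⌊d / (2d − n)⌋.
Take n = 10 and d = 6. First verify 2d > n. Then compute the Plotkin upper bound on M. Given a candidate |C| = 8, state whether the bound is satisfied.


Plotkin bound M ≤ 6; given |C| = 8 > bound (violated).

Check applicability: 2d = 12, n = 10.
2d − n = 2 > 0, so Plotkin applies.
Compute d/(2d−n) = 6/2 ≈ 3.0000.
⌊d/(2d−n)⌋ = 3.
Plotkin bound: M ≤ 2·3 = 6.
Given |C| = 8, check: VIOLATED.
This |C| is above the Plotkin bound, so no binary code with n = 10, d = 6 and 8 codewords exists.


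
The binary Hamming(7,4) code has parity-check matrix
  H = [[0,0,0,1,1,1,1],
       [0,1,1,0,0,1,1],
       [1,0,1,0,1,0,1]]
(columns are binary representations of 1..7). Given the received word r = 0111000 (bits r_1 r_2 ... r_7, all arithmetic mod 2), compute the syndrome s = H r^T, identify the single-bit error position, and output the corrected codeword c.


s = (1, 0, 1)^T, error position = 5, corrected codeword c = 0111100

Compute s = H r^T mod 2 one row at a time:
  s_1 = 1 + 0 + 0 + 0 = 1 ≡ 1 (mod 2).
  s_2 = 1 + 1 + 0 + 0 = 2 ≡ 0 (mod 2).
  s_3 = 0 + 1 + 0 + 0 = 1 ≡ 1 (mod 2).
s = (1, 0, 1)^T — this equals column 5 of H (binary 101), so error is at position 5.
Correct: flip bit 5 of r = 0111000 to get c = 0111100.


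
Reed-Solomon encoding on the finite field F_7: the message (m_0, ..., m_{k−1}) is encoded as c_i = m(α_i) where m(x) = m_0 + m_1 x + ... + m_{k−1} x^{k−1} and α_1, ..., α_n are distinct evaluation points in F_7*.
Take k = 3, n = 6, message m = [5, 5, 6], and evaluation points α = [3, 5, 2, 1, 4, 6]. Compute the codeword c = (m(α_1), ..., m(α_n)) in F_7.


c = [4, 5, 4, 2, 2, 6]

Message polynomial: m(x) = 5 + 5·x + 6·x^2 (mod 7).
For each evaluation point α_i, compute m(α_i) mod 7:
  α_1 = 3: Horner steps 6 → 2 → 4, so m(3) = 4.
  α_2 = 5: Horner steps 6 → 0 → 5, so m(5) = 5.
  α_3 = 2: Horner steps 6 → 3 → 4, so m(2) = 4.
  α_4 = 1: Horner steps 6 → 4 → 2, so m(1) = 2.
  α_5 = 4: Horner steps 6 → 1 → 2, so m(4) = 2.
  α_6 = 6: Horner steps 6 → 6 → 6, so m(6) = 6.
Codeword c = [4, 5, 4, 2, 2, 6] ∈ F_7^6.


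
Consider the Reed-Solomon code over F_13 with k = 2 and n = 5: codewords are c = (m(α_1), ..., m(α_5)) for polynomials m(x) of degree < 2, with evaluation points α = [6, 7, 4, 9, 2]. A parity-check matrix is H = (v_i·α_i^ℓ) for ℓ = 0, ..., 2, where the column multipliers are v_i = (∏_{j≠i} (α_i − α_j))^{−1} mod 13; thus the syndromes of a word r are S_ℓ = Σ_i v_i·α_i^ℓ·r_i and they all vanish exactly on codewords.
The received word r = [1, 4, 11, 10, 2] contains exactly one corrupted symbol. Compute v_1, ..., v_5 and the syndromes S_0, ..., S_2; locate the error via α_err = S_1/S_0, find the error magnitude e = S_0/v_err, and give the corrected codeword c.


S = (11, 5, 7), error at position 3, error magnitude e = 3, c = [1, 4, 8, 10, 2].

Step 1: column multipliers v_i = (∏_{j≠i}(α_i − α_j))^{−1} mod 13.
  i = 1 (α = 6): (6−7)(6−4)(6−9)(6−2) = (−1)·2·(−3)·4 = 24 ≡ 11, so v_1 = 11^{−1} = 6 (mod 13).
  i = 2 (α = 7): (7−6)(7−4)(7−9)(7−2) = 1·3·(−2)·5 = −30 ≡ 9, so v_2 = 9^{−1} = 3 (mod 13).
  i = 3 (α = 4): (4−6)(4−7)(4−9)(4−2) = (−2)·(−3)·(−5)·2 = −60 ≡ 5, so v_3 = 5^{−1} = 8 (mod 13).
  i = 4 (α = 9): (9−6)(9−7)(9−4)(9−2) = 3·2·5·7 = 210 ≡ 2, so v_4 = 2^{−1} = 7 (mod 13).
  i = 5 (α = 2): (2−6)(2−7)(2−4)(2−9) = (−4)·(−5)·(−2)·(−7) = 280 ≡ 7, so v_5 = 7^{−1} = 2 (mod 13).
  v = [6, 3, 8, 7, 2].
Step 2: syndromes of r = [1, 4, 11, 10, 2] (all sums mod 13).
  S_0 = Σ v_i r_i = 6·1 + 3·4 + 8·11 + 7·10 + 2·2 = 180 ≡ 11.
  S_1 = Σ v_i α_i r_i = 6·6·1 + 3·7·4 + 8·4·11 + 7·9·10 + 2·2·2 = 1110 ≡ 5.
  α_i^2 mod 13 = [10, 10, 3, 3, 4].
  S_2 = Σ v_i α_i^2 r_i = 6·10·1 + 3·10·4 + 8·3·11 + 7·3·10 + 2·4·2 = 670 ≡ 7.
  S = (11, 5, 7) ≠ 0, so r is not a codeword (an error is present).
Step 3: locate the error. For a single error e at position i, S_ℓ = v_i·e·α_i^ℓ, so α_err = S_1/S_0.
  S_0^{−1} = 11^{−1} = 6 (mod 13), so α_err = 5·6 = 30 ≡ 4 = α_3. Error position i = 3.
  Consistency check: S_2/S_1 = 7·8 = 56 ≡ 4 = α_err ✓ (single-error assumption holds).
Step 4: error magnitude e = S_0/v_3 = S_0·∏_{j≠3}(α_3 − α_j) = 11·5 = 55 ≡ 3 (mod 13).
Step 5: correct position 3: c_3 = r_3 − e = 11 − 3 ≡ 8 (mod 13). Hence c = [1, 4, 8, 10, 2].
  Check: interpolating c through the α_i gives m(x) = 9 + 3·x (degree < 2) with m(α_i) = c_i for every i, so c is indeed a codeword.


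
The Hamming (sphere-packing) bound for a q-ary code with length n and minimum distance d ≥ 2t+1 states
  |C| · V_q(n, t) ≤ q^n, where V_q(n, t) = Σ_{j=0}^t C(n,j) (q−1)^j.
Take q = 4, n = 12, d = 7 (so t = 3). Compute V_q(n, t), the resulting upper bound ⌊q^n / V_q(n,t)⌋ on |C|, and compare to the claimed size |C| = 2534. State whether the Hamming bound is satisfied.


V_q(n, t) = 6571, q^n = 16777216, Hamming bound = 2553, |C| = 2534 ≤ bound (satisfied).

Step 1: Compute V_q(n, t) = Σ_{j=0}^3 C(n, j) (q−1)^j.
  j = 0: C(12,0)·(3)^0 = 1·1 = 1.
  j = 1: C(12,1)·(3)^1 = 12·3 = 36.
  j = 2: C(12,2)·(3)^2 = 66·9 = 594.
  j = 3: C(12,3)·(3)^3 = 220·27 = 5940.
  V_q(n, t) = 1 + 36 + 594 + 5940 = 6571.
Step 2: q^n = 4^12 = 16777216.
Step 3: Hamming bound ⌊q^n / V_q(n,t)⌋ = ⌊16777216/6571⌋ = 2553.
Step 4: Compare |C| = 2534 to 2553: satisfied.
The claimed |C| lies below the Hamming bound.


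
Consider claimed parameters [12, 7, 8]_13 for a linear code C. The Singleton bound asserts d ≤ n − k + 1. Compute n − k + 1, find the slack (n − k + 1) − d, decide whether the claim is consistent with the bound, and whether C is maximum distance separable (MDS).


Singleton RHS = n − k + 1 = 6, slack = -2, bound violated (no such code; not MDS).

Singleton bound: d ≤ n − k + 1.
Here n = 12, k = 7, so n − k + 1 = 6.
Given d = 8, check d ≤ 6: NO.
Slack = (n − k + 1) − d = -2.
The slack is negative: d = 8 exceeds n − k + 1 = 6 by 2, so the Singleton bound is violated and no linear [12, 7, 8]_13 code can exist. In particular it is not MDS (MDS requires d = n − k + 1 exactly).
Description: the claimed parameters are [12, 7, 8]_13; such a code would be impossible (violates the Singleton bound).


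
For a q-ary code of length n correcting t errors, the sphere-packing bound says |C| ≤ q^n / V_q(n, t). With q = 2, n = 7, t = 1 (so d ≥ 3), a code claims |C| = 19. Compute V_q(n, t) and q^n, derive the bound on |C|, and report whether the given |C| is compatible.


V_q(n, t) = 8, q^n = 128, Hamming bound = 16, |C| = 19 > bound (violated).

Step 1: Compute V_q(n, t) = Σ_{j=0}^1 C(n, j) (q−1)^j.
  j = 0: C(7,0)·(1)^0 = 1·1 = 1.
  j = 1: C(7,1)·(1)^1 = 7·1 = 7.
  V_q(n, t) = 1 + 7 = 8.
Step 2: q^n = 2^7 = 128.
Step 3: Hamming bound ⌊q^n / V_q(n,t)⌋ = ⌊128/8⌋ = 16.
Step 4: Compare |C| = 19 to 16: violated.
The claimed |C| lies above the Hamming bound, so no 2-ary code of length 7 with d ≥ 3 can have 19 codewords.


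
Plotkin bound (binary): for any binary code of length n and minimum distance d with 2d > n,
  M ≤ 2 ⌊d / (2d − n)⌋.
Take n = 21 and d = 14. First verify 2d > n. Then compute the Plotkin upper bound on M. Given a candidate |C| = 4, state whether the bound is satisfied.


Plotkin bound M ≤ 4; given |C| = 4 ≤ bound (satisfied).

Check applicability: 2d = 28, n = 21.
2d − n = 7 > 0, so Plotkin applies.
Compute d/(2d−n) = 14/7 ≈ 2.0000.
⌊d/(2d−n)⌋ = 2.
Plotkin bound: M ≤ 2·2 = 4.
Given |C| = 4, check: satisfied.
This |C| is at the Plotkin bound.


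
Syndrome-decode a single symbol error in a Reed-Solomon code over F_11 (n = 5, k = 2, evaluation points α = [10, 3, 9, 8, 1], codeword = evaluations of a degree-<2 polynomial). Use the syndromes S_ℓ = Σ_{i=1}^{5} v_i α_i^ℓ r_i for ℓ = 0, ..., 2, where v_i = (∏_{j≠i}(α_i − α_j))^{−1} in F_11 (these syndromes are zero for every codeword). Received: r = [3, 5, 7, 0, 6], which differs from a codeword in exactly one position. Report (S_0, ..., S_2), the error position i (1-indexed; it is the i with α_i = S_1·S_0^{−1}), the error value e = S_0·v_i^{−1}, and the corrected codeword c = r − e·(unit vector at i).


S = (2, 6, 7), error at position 2, error magnitude e = 7, c = [3, 9, 7, 0, 6].

Step 1: column multipliers v_i = (∏_{j≠i}(α_i − α_j))^{−1} mod 11.
  i = 1 (α = 10): (10−3)(10−9)(10−8)(10−1) = 7·1·2·9 = 126 ≡ 5, so v_1 = 5^{−1} = 9 (mod 11).
  i = 2 (α = 3): (3−10)(3−9)(3−8)(3−1) = (−7)·(−6)·(−5)·2 = −420 ≡ 9, so v_2 = 9^{−1} = 5 (mod 11).
  i = 3 (α = 9): (9−10)(9−3)(9−8)(9−1) = (−1)·6·1·8 = −48 ≡ 7, so v_3 = 7^{−1} = 8 (mod 11).
  i = 4 (α = 8): (8−10)(8−3)(8−9)(8−1) = (−2)·5·(−1)·7 = 70 ≡ 4, so v_4 = 4^{−1} = 3 (mod 11).
  i = 5 (α = 1): (1−10)(1−3)(1−9)(1−8) = (−9)·(−2)·(−8)·(−7) = 1008 ≡ 7, so v_5 = 7^{−1} = 8 (mod 11).
  v = [9, 5, 8, 3, 8].
Step 2: syndromes of r = [3, 5, 7, 0, 6] (all sums mod 11).
  S_0 = Σ v_i r_i = 9·3 + 5·5 + 8·7 + 3·0 + 8·6 = 156 ≡ 2.
  S_1 = Σ v_i α_i r_i = 9·10·3 + 5·3·5 + 8·9·7 + 3·8·0 + 8·1·6 = 897 ≡ 6.
  α_i^2 mod 11 = [1, 9, 4, 9, 1].
  S_2 = Σ v_i α_i^2 r_i = 9·1·3 + 5·9·5 + 8·4·7 + 3·9·0 + 8·1·6 = 524 ≡ 7.
  S = (2, 6, 7) ≠ 0, so r is not a codeword (an error is present).
Step 3: locate the error. For a single error e at position i, S_ℓ = v_i·e·α_i^ℓ, so α_err = S_1/S_0.
  S_0^{−1} = 2^{−1} = 6 (mod 11), so α_err = 6·6 = 36 ≡ 3 = α_2. Error position i = 2.
  Consistency check: S_2/S_1 = 7·2 = 14 ≡ 3 = α_err ✓ (single-error assumption holds).
Step 4: error magnitude e = S_0/v_2 = S_0·∏_{j≠2}(α_2 − α_j) = 2·9 = 18 ≡ 7 (mod 11).
Step 5: correct position 2: c_2 = r_2 − e = 5 − 7 ≡ 9 (mod 11). Hence c = [3, 9, 7, 0, 6].
  Check: interpolating c through the α_i gives m(x) = 10 + 7·x (degree < 2) with m(α_i) = c_i for every i, so c is indeed a codeword.


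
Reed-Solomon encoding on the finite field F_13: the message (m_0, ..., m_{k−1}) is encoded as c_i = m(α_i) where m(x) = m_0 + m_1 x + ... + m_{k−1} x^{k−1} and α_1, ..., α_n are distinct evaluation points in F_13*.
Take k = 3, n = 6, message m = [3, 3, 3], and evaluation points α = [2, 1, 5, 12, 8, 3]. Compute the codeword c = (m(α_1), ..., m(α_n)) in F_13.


c = [8, 9, 2, 3, 11, 0]

Message polynomial: m(x) = 3 + 3·x + 3·x^2 (mod 13).
For each evaluation point α_i, compute m(α_i) mod 13:
  α_1 = 2: Horner steps 3 → 9 → 8, so m(2) = 8.
  α_2 = 1: Horner steps 3 → 6 → 9, so m(1) = 9.
  α_3 = 5: Horner steps 3 → 5 → 2, so m(5) = 2.
  α_4 = 12: Horner steps 3 → 0 → 3, so m(12) = 3.
  α_5 = 8: Horner steps 3 → 1 → 11, so m(8) = 11.
  α_6 = 3: Horner steps 3 → 12 → 0, so m(3) = 0.
Codeword c = [8, 9, 2, 3, 11, 0] ∈ F_13^6.


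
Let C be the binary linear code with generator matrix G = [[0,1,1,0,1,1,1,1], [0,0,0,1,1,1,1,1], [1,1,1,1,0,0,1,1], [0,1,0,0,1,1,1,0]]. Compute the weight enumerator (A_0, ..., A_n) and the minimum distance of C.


Weight distribution: A_0 = 1, A_2 = 1, A_3 = 4, A_4 = 3, A_5 = 4, A_6 = 3. Minimum distance d = 2.

Enumerate all 2^4 = 16 messages m ∈ F_2^4.
For each, compute codeword c = mG in F_2^8, then tally its weight.
  m = 0000 → c = 00000000, weight = 0.
  m = 1000 → c = 01101111, weight = 6.
  m = 0100 → c = 00011111, weight = 5.
  m = 1100 → c = 01110000, weight = 3.
  m = 0010 → c = 11110011, weight = 6.
  m = 1010 → c = 10011100, weight = 4.
  m = 0110 → c = 11101100, weight = 5.
  m = 1110 → c = 10000011, weight = 3.
  m = 0001 → c = 01001110, weight = 4.
  m = 1001 → c = 00100001, weight = 2.
  m = 0101 → c = 01010001, weight = 3.
  m = 1101 → c = 00111110, weight = 5.
  m = 0011 → c = 10111101, weight = 6.
  m = 1011 → c = 11010010, weight = 4.
  m = 0111 → c = 10100010, weight = 3.
  m = 1111 → c = 11001101, weight = 5.
Tally weights:
  weight 0: 1 codewords.
  weight 2: 1 codewords.
  weight 3: 4 codewords.
  weight 4: 3 codewords.
  weight 5: 4 codewords.
  weight 6: 3 codewords.
Minimum distance d = smallest w > 0 with A_w > 0 = 2.
Sanity: Σ A_w = 16 = 2^4 = 16 ✓.


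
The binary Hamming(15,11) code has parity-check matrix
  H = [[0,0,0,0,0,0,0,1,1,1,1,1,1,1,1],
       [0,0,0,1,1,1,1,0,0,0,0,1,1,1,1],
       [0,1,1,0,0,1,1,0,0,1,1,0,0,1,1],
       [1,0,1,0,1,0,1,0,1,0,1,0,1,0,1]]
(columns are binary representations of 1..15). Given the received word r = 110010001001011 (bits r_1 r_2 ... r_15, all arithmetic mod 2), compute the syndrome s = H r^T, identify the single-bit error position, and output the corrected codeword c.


s = (0, 0, 1, 0)^T, error position = 2, corrected codeword c = 100010001001011

Compute s = H r^T mod 2 one row at a time:
  s_1 = 0 + 1 + 0 + 0 + 1 + 0 + 1 + 1 = 4 ≡ 0 (mod 2).
  s_2 = 0 + 1 + 0 + 0 + 1 + 0 + 1 + 1 = 4 ≡ 0 (mod 2).
  s_3 = 1 + 0 + 0 + 0 + 0 + 0 + 1 + 1 = 3 ≡ 1 (mod 2).
  s_4 = 1 + 0 + 1 + 0 + 1 + 0 + 0 + 1 = 4 ≡ 0 (mod 2).
s = (0, 0, 1, 0)^T — this equals column 2 of H (binary 0010), so error is at position 2.
Correct: flip bit 2 of r = 110010001001011 to get c = 100010001001011.


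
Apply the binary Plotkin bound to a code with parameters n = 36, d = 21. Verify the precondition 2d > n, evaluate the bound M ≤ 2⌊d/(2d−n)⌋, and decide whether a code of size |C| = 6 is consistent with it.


Plotkin bound M ≤ 6; given |C| = 6 ≤ bound (satisfied).

Check applicability: 2d = 42, n = 36.
2d − n = 6 > 0, so Plotkin applies.
Compute d/(2d−n) = 21/6 ≈ 3.5000.
⌊d/(2d−n)⌋ = 3.
Plotkin bound: M ≤ 2·3 = 6.
Given |C| = 6, check: satisfied.
This |C| is at the Plotkin bound.


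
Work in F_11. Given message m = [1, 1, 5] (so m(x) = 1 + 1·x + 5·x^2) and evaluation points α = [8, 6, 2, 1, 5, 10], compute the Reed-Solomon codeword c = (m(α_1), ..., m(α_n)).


c = [10, 0, 1, 7, 10, 5]

Message polynomial: m(x) = 1 + 1·x + 5·x^2 (mod 11).
For each evaluation point α_i, compute m(α_i) mod 11:
  α_1 = 8: Horner steps 5 → 8 → 10, so m(8) = 10.
  α_2 = 6: Horner steps 5 → 9 → 0, so m(6) = 0.
  α_3 = 2: Horner steps 5 → 0 → 1, so m(2) = 1.
  α_4 = 1: Horner steps 5 → 6 → 7, so m(1) = 7.
  α_5 = 5: Horner steps 5 → 4 → 10, so m(5) = 10.
  α_6 = 10: Horner steps 5 → 7 → 5, so m(10) = 5.
Codeword c = [10, 0, 1, 7, 10, 5] ∈ F_11^6.


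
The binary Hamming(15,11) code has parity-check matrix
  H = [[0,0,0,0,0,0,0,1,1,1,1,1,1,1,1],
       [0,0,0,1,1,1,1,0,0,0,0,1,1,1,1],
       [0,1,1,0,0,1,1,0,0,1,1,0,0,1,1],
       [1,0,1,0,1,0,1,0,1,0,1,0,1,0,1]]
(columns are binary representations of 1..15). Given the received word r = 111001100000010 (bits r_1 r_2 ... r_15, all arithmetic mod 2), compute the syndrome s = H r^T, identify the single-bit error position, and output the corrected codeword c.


s = (1, 1, 1, 1)^T, error position = 15, corrected codeword c = 111001100000011

Compute s = H r^T mod 2 one row at a time:
  s_1 = 0 + 0 + 0 + 0 + 0 + 0 + 1 + 0 = 1 ≡ 1 (mod 2).
  s_2 = 0 + 0 + 1 + 1 + 0 + 0 + 1 + 0 = 3 ≡ 1 (mod 2).
  s_3 = 1 + 1 + 1 + 1 + 0 + 0 + 1 + 0 = 5 ≡ 1 (mod 2).
  s_4 = 1 + 1 + 0 + 1 + 0 + 0 + 0 + 0 = 3 ≡ 1 (mod 2).
s = (1, 1, 1, 1)^T — this equals column 15 of H (binary 1111), so error is at position 15.
Correct: flip bit 15 of r = 111001100000010 to get c = 111001100000011.


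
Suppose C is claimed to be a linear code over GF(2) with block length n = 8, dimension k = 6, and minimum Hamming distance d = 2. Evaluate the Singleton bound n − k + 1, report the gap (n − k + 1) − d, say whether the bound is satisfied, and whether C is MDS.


Singleton RHS = n − k + 1 = 3, slack = 1, bound satisfied, not MDS.

Singleton bound: d ≤ n − k + 1.
Here n = 8, k = 6, so n − k + 1 = 3.
Given d = 2, check d ≤ 3: YES.
Slack = (n − k + 1) − d = 1.
The code is NOT MDS (slack = 1 > 0).
Description: the claimed parameters are [8, 6, 2]_2; such a code would be non-MDS.


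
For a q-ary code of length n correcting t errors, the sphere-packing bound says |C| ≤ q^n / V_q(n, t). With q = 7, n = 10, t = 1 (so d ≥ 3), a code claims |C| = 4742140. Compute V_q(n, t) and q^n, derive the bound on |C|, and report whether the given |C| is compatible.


V_q(n, t) = 61, q^n = 282475249, Hamming bound = 4630741, |C| = 4742140 > bound (violated).

Step 1: Compute V_q(n, t) = Σ_{j=0}^1 C(n, j) (q−1)^j.
  j = 0: C(10,0)·(6)^0 = 1·1 = 1.
  j = 1: C(10,1)·(6)^1 = 10·6 = 60.
  V_q(n, t) = 1 + 60 = 61.
Step 2: q^n = 7^10 = 282475249.
Step 3: Hamming bound ⌊q^n / V_q(n,t)⌋ = ⌊282475249/61⌋ = 4630741.
Step 4: Compare |C| = 4742140 to 4630741: violated.
The claimed |C| lies above the Hamming bound, so no 7-ary code of length 10 with d ≥ 3 can have 4742140 codewords.


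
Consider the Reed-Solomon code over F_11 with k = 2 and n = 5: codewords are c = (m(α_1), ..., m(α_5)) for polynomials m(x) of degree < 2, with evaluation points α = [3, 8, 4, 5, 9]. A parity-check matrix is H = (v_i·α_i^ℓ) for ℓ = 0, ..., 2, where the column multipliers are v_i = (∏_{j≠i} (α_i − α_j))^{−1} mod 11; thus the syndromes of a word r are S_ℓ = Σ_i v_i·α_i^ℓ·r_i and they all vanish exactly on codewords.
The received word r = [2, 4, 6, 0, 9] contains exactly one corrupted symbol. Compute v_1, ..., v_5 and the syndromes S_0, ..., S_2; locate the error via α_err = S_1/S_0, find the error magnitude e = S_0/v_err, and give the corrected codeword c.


S = (9, 5, 4), error at position 1, error magnitude e = 1, c = [1, 4, 6, 0, 9].

Step 1: column multipliers v_i = (∏_{j≠i}(α_i − α_j))^{−1} mod 11.
  i = 1 (α = 3): (3−8)(3−4)(3−5)(3−9) = (−5)·(−1)·(−2)·(−6) = 60 ≡ 5, so v_1 = 5^{−1} = 9 (mod 11).
  i = 2 (α = 8): (8−3)(8−4)(8−5)(8−9) = 5·4·3·(−1) = −60 ≡ 6, so v_2 = 6^{−1} = 2 (mod 11).
  i = 3 (α = 4): (4−3)(4−8)(4−5)(4−9) = 1·(−4)·(−1)·(−5) = −20 ≡ 2, so v_3 = 2^{−1} = 6 (mod 11).
  i = 4 (α = 5): (5−3)(5−8)(5−4)(5−9) = 2·(−3)·1·(−4) = 24 ≡ 2, so v_4 = 2^{−1} = 6 (mod 11).
  i = 5 (α = 9): (9−3)(9−8)(9−4)(9−5) = 6·1·5·4 = 120 ≡ 10, so v_5 = 10^{−1} = 10 (mod 11).
  v = [9, 2, 6, 6, 10].
Step 2: syndromes of r = [2, 4, 6, 0, 9] (all sums mod 11).
  S_0 = Σ v_i r_i = 9·2 + 2·4 + 6·6 + 6·0 + 10·9 = 152 ≡ 9.
  S_1 = Σ v_i α_i r_i = 9·3·2 + 2·8·4 + 6·4·6 + 6·5·0 + 10·9·9 = 1072 ≡ 5.
  α_i^2 mod 11 = [9, 9, 5, 3, 4].
  S_2 = Σ v_i α_i^2 r_i = 9·9·2 + 2·9·4 + 6·5·6 + 6·3·0 + 10·4·9 = 774 ≡ 4.
  S = (9, 5, 4) ≠ 0, so r is not a codeword (an error is present).
Step 3: locate the error. For a single error e at position i, S_ℓ = v_i·e·α_i^ℓ, so α_err = S_1/S_0.
  S_0^{−1} = 9^{−1} = 5 (mod 11), so α_err = 5·5 = 25 ≡ 3 = α_1. Error position i = 1.
  Consistency check: S_2/S_1 = 4·9 = 36 ≡ 3 = α_err ✓ (single-error assumption holds).
Step 4: error magnitude e = S_0/v_1 = S_0·∏_{j≠1}(α_1 − α_j) = 9·5 = 45 ≡ 1 (mod 11).
Step 5: correct position 1: c_1 = r_1 − e = 2 − 1 ≡ 1 (mod 11). Hence c = [1, 4, 6, 0, 9].
  Check: interpolating c through the α_i gives m(x) = 8 + 5·x (degree < 2) with m(α_i) = c_i for every i, so c is indeed a codeword.


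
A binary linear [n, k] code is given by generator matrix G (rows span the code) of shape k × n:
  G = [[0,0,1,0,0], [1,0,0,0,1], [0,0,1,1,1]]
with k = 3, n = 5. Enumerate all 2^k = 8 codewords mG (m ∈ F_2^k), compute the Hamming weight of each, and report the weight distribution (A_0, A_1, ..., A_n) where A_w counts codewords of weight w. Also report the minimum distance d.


Weight distribution: A_0 = 1, A_1 = 1, A_2 = 3, A_3 = 3. Minimum distance d = 1.

Enumerate all 2^3 = 8 messages m ∈ F_2^3.
For each, compute codeword c = mG in F_2^5, then tally its weight.
  m = 000 → c = 00000, weight = 0.
  m = 100 → c = 00100, weight = 1.
  m = 010 → c = 10001, weight = 2.
  m = 110 → c = 10101, weight = 3.
  m = 001 → c = 00111, weight = 3.
  m = 101 → c = 00011, weight = 2.
  m = 011 → c = 10110, weight = 3.
  m = 111 → c = 10010, weight = 2.
Tally weights:
  weight 0: 1 codewords.
  weight 1: 1 codewords.
  weight 2: 3 codewords.
  weight 3: 3 codewords.
Minimum distance d = smallest w > 0 with A_w > 0 = 1.
Sanity: Σ A_w = 8 = 2^3 = 8 ✓.


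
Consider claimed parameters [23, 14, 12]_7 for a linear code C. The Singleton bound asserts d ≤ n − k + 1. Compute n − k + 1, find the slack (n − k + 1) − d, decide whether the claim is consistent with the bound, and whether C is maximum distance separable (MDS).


Singleton RHS = n − k + 1 = 10, slack = -2, bound violated (no such code; not MDS).

Singleton bound: d ≤ n − k + 1.
Here n = 23, k = 14, so n − k + 1 = 10.
Given d = 12, check d ≤ 10: NO.
Slack = (n − k + 1) − d = -2.
The slack is negative: d = 12 exceeds n − k + 1 = 10 by 2, so the Singleton bound is violated and no linear [23, 14, 12]_7 code can exist. In particular it is not MDS (MDS requires d = n − k + 1 exactly).
Description: the claimed parameters are [23, 14, 12]_7; such a code would be impossible (violates the Singleton bound).


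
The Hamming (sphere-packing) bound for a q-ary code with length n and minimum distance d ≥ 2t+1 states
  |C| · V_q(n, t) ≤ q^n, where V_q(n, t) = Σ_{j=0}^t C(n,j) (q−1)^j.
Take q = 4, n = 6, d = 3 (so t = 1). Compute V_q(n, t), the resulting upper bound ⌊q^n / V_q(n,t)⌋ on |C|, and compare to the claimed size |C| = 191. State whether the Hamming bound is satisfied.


V_q(n, t) = 19, q^n = 4096, Hamming bound = 215, |C| = 191 ≤ bound (satisfied).

Step 1: Compute V_q(n, t) = Σ_{j=0}^1 C(n, j) (q−1)^j.
  j = 0: C(6,0)·(3)^0 = 1·1 = 1.
  j = 1: C(6,1)·(3)^1 = 6·3 = 18.
  V_q(n, t) = 1 + 18 = 19.
Step 2: q^n = 4^6 = 4096.
Step 3: Hamming bound ⌊q^n / V_q(n,t)⌋ = ⌊4096/19⌋ = 215.
Step 4: Compare |C| = 191 to 215: satisfied.
The claimed |C| lies below the Hamming bound.


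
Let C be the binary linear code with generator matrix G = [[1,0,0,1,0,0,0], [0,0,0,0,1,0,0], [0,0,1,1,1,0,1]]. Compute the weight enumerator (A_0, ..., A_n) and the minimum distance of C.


Weight distribution: A_0 = 1, A_1 = 1, A_2 = 1, A_3 = 3, A_4 = 2. Minimum distance d = 1.

Enumerate all 2^3 = 8 messages m ∈ F_2^3.
For each, compute codeword c = mG in F_2^7, then tally its weight.
  m = 000 → c = 0000000, weight = 0.
  m = 100 → c = 1001000, weight = 2.
  m = 010 → c = 0000100, weight = 1.
  m = 110 → c = 1001100, weight = 3.
  m = 001 → c = 0011101, weight = 4.
  m = 101 → c = 1010101, weight = 4.
  m = 011 → c = 0011001, weight = 3.
  m = 111 → c = 1010001, weight = 3.
Tally weights:
  weight 0: 1 codewords.
  weight 1: 1 codewords.
  weight 2: 1 codewords.
  weight 3: 3 codewords.
  weight 4: 2 codewords.
Minimum distance d = smallest w > 0 with A_w > 0 = 1.
Sanity: Σ A_w = 8 = 2^3 = 8 ✓.


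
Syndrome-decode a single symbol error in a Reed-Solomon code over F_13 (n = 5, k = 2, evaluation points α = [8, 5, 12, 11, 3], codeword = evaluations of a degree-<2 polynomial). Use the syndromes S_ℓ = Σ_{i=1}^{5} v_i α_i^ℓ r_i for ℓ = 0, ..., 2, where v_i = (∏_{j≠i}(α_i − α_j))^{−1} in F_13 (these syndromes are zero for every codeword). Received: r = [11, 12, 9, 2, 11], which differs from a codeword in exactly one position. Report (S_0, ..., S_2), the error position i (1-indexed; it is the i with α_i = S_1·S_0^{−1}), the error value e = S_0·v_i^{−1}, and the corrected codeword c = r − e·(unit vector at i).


S = (11, 10, 2), error at position 1, error magnitude e = 4, c = [7, 12, 9, 2, 11].

Step 1: column multipliers v_i = (∏_{j≠i}(α_i − α_j))^{−1} mod 13.
  i = 1 (α = 8): (8−5)(8−12)(8−11)(8−3) = 3·(−4)·(−3)·5 = 180 ≡ 11, so v_1 = 11^{−1} = 6 (mod 13).
  i = 2 (α = 5): (5−8)(5−12)(5−11)(5−3) = (−3)·(−7)·(−6)·2 = −252 ≡ 8, so v_2 = 8^{−1} = 5 (mod 13).
  i = 3 (α = 12): (12−8)(12−5)(12−11)(12−3) = 4·7·1·9 = 252 ≡ 5, so v_3 = 5^{−1} = 8 (mod 13).
  i = 4 (α = 11): (11−8)(11−5)(11−12)(11−3) = 3·6·(−1)·8 = −144 ≡ 12, so v_4 = 12^{−1} = 12 (mod 13).
  i = 5 (α = 3): (3−8)(3−5)(3−12)(3−11) = (−5)·(−2)·(−9)·(−8) = 720 ≡ 5, so v_5 = 5^{−1} = 8 (mod 13).
  v = [6, 5, 8, 12, 8].
Step 2: syndromes of r = [11, 12, 9, 2, 11] (all sums mod 13).
  S_0 = Σ v_i r_i = 6·11 + 5·12 + 8·9 + 12·2 + 8·11 = 310 ≡ 11.
  S_1 = Σ v_i α_i r_i = 6·8·11 + 5·5·12 + 8·12·9 + 12·11·2 + 8·3·11 = 2220 ≡ 10.
  α_i^2 mod 13 = [12, 12, 1, 4, 9].
  S_2 = Σ v_i α_i^2 r_i = 6·12·11 + 5·12·12 + 8·1·9 + 12·4·2 + 8·9·11 = 2472 ≡ 2.
  S = (11, 10, 2) ≠ 0, so r is not a codeword (an error is present).
Step 3: locate the error. For a single error e at position i, S_ℓ = v_i·e·α_i^ℓ, so α_err = S_1/S_0.
  S_0^{−1} = 11^{−1} = 6 (mod 13), so α_err = 10·6 = 60 ≡ 8 = α_1. Error position i = 1.
  Consistency check: S_2/S_1 = 2·4 = 8 ≡ 8 = α_err ✓ (single-error assumption holds).
Step 4: error magnitude e = S_0/v_1 = S_0·∏_{j≠1}(α_1 − α_j) = 11·11 = 121 ≡ 4 (mod 13).
Step 5: correct position 1: c_1 = r_1 − e = 11 − 4 ≡ 7 (mod 13). Hence c = [7, 12, 9, 2, 11].
  Check: interpolating c through the α_i gives m(x) = 3 + 7·x (degree < 2) with m(α_i) = c_i for every i, so c is indeed a codeword.


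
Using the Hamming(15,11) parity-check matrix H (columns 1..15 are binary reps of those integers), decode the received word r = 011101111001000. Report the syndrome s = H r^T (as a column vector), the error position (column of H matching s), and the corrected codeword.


s = (1, 0, 0, 1)^T, error position = 9, corrected codeword c = 011101110001000

Compute s = H r^T mod 2 one row at a time:
  s_1 = 1 + 1 + 0 + 0 + 1 + 0 + 0 + 0 = 3 ≡ 1 (mod 2).
  s_2 = 1 + 0 + 1 + 1 + 1 + 0 + 0 + 0 = 4 ≡ 0 (mod 2).
  s_3 = 1 + 1 + 1 + 1 + 0 + 0 + 0 + 0 = 4 ≡ 0 (mod 2).
  s_4 = 0 + 1 + 0 + 1 + 1 + 0 + 0 + 0 = 3 ≡ 1 (mod 2).
s = (1, 0, 0, 1)^T — this equals column 9 of H (binary 1001), so error is at position 9.
Correct: flip bit 9 of r = 011101111001000 to get c = 011101110001000.


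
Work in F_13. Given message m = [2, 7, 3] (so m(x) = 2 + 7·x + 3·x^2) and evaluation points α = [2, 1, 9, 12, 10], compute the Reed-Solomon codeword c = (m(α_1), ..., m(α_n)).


c = [2, 12, 9, 11, 8]

Message polynomial: m(x) = 2 + 7·x + 3·x^2 (mod 13).
For each evaluation point α_i, compute m(α_i) mod 13:
  α_1 = 2: Horner steps 3 → 0 → 2, so m(2) = 2.
  α_2 = 1: Horner steps 3 → 10 → 12, so m(1) = 12.
  α_3 = 9: Horner steps 3 → 8 → 9, so m(9) = 9.
  α_4 = 12: Horner steps 3 → 4 → 11, so m(12) = 11.
  α_5 = 10: Horner steps 3 → 11 → 8, so m(10) = 8.
Codeword c = [2, 12, 9, 11, 8] ∈ F_13^5.


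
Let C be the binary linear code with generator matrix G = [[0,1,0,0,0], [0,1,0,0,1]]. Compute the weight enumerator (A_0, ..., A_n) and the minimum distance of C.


Weight distribution: A_0 = 1, A_1 = 2, A_2 = 1. Minimum distance d = 1.

Enumerate all 2^2 = 4 messages m ∈ F_2^2.
For each, compute codeword c = mG in F_2^5, then tally its weight.
  m = 00 → c = 00000, weight = 0.
  m = 10 → c = 01000, weight = 1.
  m = 01 → c = 01001, weight = 2.
  m = 11 → c = 00001, weight = 1.
Tally weights:
  weight 0: 1 codewords.
  weight 1: 2 codewords.
  weight 2: 1 codewords.
Minimum distance d = smallest w > 0 with A_w > 0 = 1.
Sanity: Σ A_w = 4 = 2^2 = 4 ✓.


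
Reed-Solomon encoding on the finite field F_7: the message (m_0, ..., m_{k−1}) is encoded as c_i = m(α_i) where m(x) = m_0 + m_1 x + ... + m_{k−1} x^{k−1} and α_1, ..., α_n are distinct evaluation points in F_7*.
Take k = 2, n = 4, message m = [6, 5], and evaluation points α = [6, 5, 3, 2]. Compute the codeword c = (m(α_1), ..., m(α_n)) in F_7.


c = [1, 3, 0, 2]

Message polynomial: m(x) = 6 + 5·x (mod 7).
For each evaluation point α_i, compute m(α_i) mod 7:
  α_1 = 6: Horner steps 5 → 1, so m(6) = 1.
  α_2 = 5: Horner steps 5 → 3, so m(5) = 3.
  α_3 = 3: Horner steps 5 → 0, so m(3) = 0.
  α_4 = 2: Horner steps 5 → 2, so m(2) = 2.
Codeword c = [1, 3, 0, 2] ∈ F_7^4.


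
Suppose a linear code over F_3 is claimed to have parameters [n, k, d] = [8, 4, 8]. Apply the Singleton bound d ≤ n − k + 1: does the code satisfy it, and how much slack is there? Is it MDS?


Singleton RHS = n − k + 1 = 5, slack = -3, bound violated (no such code; not MDS).

Singleton bound: d ≤ n − k + 1.
Here n = 8, k = 4, so n − k + 1 = 5.
Given d = 8, check d ≤ 5: NO.
Slack = (n − k + 1) − d = -3.
The slack is negative: d = 8 exceeds n − k + 1 = 5 by 3, so the Singleton bound is violated and no linear [8, 4, 8]_3 code can exist. In particular it is not MDS (MDS requires d = n − k + 1 exactly).
Description: the claimed parameters are [8, 4, 8]_3; such a code would be impossible (violates the Singleton bound).


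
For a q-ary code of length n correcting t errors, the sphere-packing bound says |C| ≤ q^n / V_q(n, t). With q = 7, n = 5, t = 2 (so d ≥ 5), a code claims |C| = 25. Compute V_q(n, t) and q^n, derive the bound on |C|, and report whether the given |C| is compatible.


V_q(n, t) = 391, q^n = 16807, Hamming bound = 42, |C| = 25 ≤ bound (satisfied).

Step 1: Compute V_q(n, t) = Σ_{j=0}^2 C(n, j) (q−1)^j.
  j = 0: C(5,0)·(6)^0 = 1·1 = 1.
  j = 1: C(5,1)·(6)^1 = 5·6 = 30.
  j = 2: C(5,2)·(6)^2 = 10·36 = 360.
  V_q(n, t) = 1 + 30 + 360 = 391.
Step 2: q^n = 7^5 = 16807.
Step 3: Hamming bound ⌊q^n / V_q(n,t)⌋ = ⌊16807/391⌋ = 42.
Step 4: Compare |C| = 25 to 42: satisfied.
The claimed |C| lies below the Hamming bound.


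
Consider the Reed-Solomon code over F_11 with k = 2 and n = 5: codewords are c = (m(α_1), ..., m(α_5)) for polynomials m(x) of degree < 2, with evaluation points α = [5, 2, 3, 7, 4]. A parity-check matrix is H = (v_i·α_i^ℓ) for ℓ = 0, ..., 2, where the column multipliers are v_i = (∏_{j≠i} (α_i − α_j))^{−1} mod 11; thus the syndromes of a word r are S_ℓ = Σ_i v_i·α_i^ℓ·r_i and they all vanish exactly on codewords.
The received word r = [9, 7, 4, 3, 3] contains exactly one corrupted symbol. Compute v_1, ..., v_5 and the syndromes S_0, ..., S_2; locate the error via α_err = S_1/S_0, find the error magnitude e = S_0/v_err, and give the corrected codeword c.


S = (4, 5, 9), error at position 5, error magnitude e = 2, c = [9, 7, 4, 3, 1].

Step 1: column multipliers v_i = (∏_{j≠i}(α_i − α_j))^{−1} mod 11.
  i = 1 (α = 5): (5−2)(5−3)(5−7)(5−4) = 3·2·(−2)·1 = −12 ≡ 10, so v_1 = 10^{−1} = 10 (mod 11).
  i = 2 (α = 2): (2−5)(2−3)(2−7)(2−4) = (−3)·(−1)·(−5)·(−2) = 30 ≡ 8, so v_2 = 8^{−1} = 7 (mod 11).
  i = 3 (α = 3): (3−5)(3−2)(3−7)(3−4) = (−2)·1·(−4)·(−1) = −8 ≡ 3, so v_3 = 3^{−1} = 4 (mod 11).
  i = 4 (α = 7): (7−5)(7−2)(7−3)(7−4) = 2·5·4·3 = 120 ≡ 10, so v_4 = 10^{−1} = 10 (mod 11).
  i = 5 (α = 4): (4−5)(4−2)(4−3)(4−7) = (−1)·2·1·(−3) = 6 ≡ 6, so v_5 = 6^{−1} = 2 (mod 11).
  v = [10, 7, 4, 10, 2].
Step 2: syndromes of r = [9, 7, 4, 3, 3] (all sums mod 11).
  S_0 = Σ v_i r_i = 10·9 + 7·7 + 4·4 + 10·3 + 2·3 = 191 ≡ 4.
  S_1 = Σ v_i α_i r_i = 10·5·9 + 7·2·7 + 4·3·4 + 10·7·3 + 2·4·3 = 830 ≡ 5.
  α_i^2 mod 11 = [3, 4, 9, 5, 5].
  S_2 = Σ v_i α_i^2 r_i = 10·3·9 + 7·4·7 + 4·9·4 + 10·5·3 + 2·5·3 = 790 ≡ 9.
  S = (4, 5, 9) ≠ 0, so r is not a codeword (an error is present).
Step 3: locate the error. For a single error e at position i, S_ℓ = v_i·e·α_i^ℓ, so α_err = S_1/S_0.
  S_0^{−1} = 4^{−1} = 3 (mod 11), so α_err = 5·3 = 15 ≡ 4 = α_5. Error position i = 5.
  Consistency check: S_2/S_1 = 9·9 = 81 ≡ 4 = α_err ✓ (single-error assumption holds).
Step 4: error magnitude e = S_0/v_5 = S_0·∏_{j≠5}(α_5 − α_j) = 4·6 = 24 ≡ 2 (mod 11).
Step 5: correct position 5: c_5 = r_5 − e = 3 − 2 ≡ 1 (mod 11). Hence c = [9, 7, 4, 3, 1].
  Check: interpolating c through the α_i gives m(x) = 2 + 8·x (degree < 2) with m(α_i) = c_i for every i, so c is indeed a codeword.
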